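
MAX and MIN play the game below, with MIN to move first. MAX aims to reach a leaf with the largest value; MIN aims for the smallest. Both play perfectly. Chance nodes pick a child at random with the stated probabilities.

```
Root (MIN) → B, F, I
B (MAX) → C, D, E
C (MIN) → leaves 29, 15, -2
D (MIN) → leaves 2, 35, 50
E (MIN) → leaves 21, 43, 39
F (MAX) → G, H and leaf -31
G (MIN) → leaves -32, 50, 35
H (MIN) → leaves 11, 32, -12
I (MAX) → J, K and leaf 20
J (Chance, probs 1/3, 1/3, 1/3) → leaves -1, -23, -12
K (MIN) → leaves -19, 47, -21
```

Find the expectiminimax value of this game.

C (MIN): min(29, 15, -2) = -2
D (MIN): min(2, 35, 50) = 2
E (MIN): min(21, 43, 39) = 21
B (MAX): max(-2, 2, 21) = 21
G (MIN): min(-32, 50, 35) = -32
H (MIN): min(11, 32, -12) = -12
F (MAX): max(-32, -12, -31) = -12
J (Chance): 1/3·-1 + 1/3·-23 + 1/3·-12 = -12
K (MIN): min(-19, 47, -21) = -21
I (MAX): max(-12, -21, 20) = 20
Root (MIN): min(21, -12, 20) = -12

-12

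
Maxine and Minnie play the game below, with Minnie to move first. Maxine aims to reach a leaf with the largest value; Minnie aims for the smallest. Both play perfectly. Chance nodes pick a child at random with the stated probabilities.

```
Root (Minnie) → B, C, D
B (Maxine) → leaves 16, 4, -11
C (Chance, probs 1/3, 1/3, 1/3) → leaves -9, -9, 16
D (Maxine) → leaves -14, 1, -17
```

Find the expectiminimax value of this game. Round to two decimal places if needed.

B (Maxine): max(16, 4, -11) = 16
C (Chance): 1/3·-9 + 1/3·-9 + 1/3·16 = -0.67
D (Maxine): max(-14, 1, -17) = 1
Root (Minnie): min(16, -0.67, 1) = -0.67

-0.67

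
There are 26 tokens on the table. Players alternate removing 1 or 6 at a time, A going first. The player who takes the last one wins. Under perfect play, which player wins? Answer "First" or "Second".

Compute winning (W) and losing (L) positions by backward induction:
i:   0  1  2  3  4  5  6  7  8  9 10 11 12 13 14 15 16 17 18 19 20 21 22 23 24 25 26
     L  W  L  W  L  W  W  L  W  L  W  L  W  W  L  W  L  W  L  W  W  L  W  L  W  L  W
Position 26 is W, so the first player wins.

First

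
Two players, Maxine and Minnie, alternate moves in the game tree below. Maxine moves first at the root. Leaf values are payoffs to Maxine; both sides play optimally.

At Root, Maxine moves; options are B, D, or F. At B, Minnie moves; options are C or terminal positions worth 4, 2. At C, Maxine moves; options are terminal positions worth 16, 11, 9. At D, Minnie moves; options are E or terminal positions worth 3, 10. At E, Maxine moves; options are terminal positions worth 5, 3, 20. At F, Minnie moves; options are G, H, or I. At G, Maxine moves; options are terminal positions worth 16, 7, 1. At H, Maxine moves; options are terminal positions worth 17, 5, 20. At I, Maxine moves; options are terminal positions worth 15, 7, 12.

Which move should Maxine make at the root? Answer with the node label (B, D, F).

C (Maxine): max(16, 11, 9) = 16
B (Minnie): min(16, 4, 2) = 2
E (Maxine): max(5, 3, 20) = 20
D (Minnie): min(20, 3, 10) = 3
G (Maxine): max(16, 7, 1) = 16
H (Maxine): max(17, 5, 20) = 20
I (Maxine): max(15, 7, 12) = 15
F (Minnie): min(16, 20, 15) = 15
Root (Maxine): max(2, 3, 15) = 15
Maxine picks the child with the highest value: F (value 15).

F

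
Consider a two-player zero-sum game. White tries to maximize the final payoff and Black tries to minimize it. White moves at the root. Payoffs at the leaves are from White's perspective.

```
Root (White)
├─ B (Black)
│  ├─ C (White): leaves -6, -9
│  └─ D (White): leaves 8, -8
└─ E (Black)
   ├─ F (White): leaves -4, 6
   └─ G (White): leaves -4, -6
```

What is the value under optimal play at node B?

-6

C: max(-6, -9) = -6
D: max(8, -8) = 8
B: min(-6, 8) = -6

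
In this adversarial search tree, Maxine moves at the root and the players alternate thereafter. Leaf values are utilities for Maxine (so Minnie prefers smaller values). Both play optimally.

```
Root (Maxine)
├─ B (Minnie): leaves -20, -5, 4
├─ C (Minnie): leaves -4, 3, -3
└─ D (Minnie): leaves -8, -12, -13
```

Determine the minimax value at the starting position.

-4

B (Minnie): min(-20, -5, 4) = -20
C (Minnie): min(-4, 3, -3) = -4
D (Minnie): min(-8, -12, -13) = -13
Root (Maxine): max(-20, -4, -13) = -4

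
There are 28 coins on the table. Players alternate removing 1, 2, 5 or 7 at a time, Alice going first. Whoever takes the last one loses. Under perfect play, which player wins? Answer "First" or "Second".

Second

Positions where the player to move wins (W) vs loses (L):
i:   0  1  2  3  4  5  6  7  8  9 10 11 12 13 14 15 16 17 18 19 20 21 22 23 24 25 26 27 28
     W  L  W  W  L  W  W  L  W  W  L  W  W  L  W  W  L  W  W  L  W  W  L  W  W  L  W  W  L
Position 28 is L, so the second player wins.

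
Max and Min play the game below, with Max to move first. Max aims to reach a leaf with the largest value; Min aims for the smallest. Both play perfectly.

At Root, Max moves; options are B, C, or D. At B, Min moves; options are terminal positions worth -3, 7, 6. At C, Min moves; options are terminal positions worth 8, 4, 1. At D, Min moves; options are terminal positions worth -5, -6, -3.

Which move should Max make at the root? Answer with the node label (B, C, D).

C

B (Min): min(-3, 7, 6) = -3
C (Min): min(8, 4, 1) = 1
D (Min): min(-5, -6, -3) = -6
Root (Max): max(-3, 1, -6) = 1
Max picks the child with the highest value: C (value 1).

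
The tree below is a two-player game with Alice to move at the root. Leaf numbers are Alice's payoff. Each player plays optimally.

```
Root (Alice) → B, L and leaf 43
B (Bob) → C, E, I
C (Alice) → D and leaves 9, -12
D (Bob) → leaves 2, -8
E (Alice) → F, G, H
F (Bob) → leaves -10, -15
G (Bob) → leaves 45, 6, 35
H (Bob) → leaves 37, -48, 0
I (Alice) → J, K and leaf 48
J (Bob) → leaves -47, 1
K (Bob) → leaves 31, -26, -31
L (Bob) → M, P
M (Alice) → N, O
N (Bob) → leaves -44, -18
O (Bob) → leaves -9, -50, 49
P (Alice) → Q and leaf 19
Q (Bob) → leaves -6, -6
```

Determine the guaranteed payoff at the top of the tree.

D (Bob): min(2, -8) = -8
C (Alice): max(-8, 9, -12) = 9
F (Bob): min(-10, -15) = -15
G (Bob): min(45, 6, 35) = 6
H (Bob): min(37, -48, 0) = -48
E (Alice): max(-15, 6, -48) = 6
J (Bob): min(-47, 1) = -47
K (Bob): min(31, -26, -31) = -31
I (Alice): max(-47, -31, 48) = 48
B (Bob): min(9, 6, 48) = 6
N (Bob): min(-44, -18) = -44
O (Bob): min(-9, -50, 49) = -50
M (Alice): max(-44, -50) = -44
Q (Bob): min(-6, -6) = -6
P (Alice): max(-6, 19) = 19
L (Bob): min(-44, 19) = -44
Root (Alice): max(6, -44, 43) = 43

43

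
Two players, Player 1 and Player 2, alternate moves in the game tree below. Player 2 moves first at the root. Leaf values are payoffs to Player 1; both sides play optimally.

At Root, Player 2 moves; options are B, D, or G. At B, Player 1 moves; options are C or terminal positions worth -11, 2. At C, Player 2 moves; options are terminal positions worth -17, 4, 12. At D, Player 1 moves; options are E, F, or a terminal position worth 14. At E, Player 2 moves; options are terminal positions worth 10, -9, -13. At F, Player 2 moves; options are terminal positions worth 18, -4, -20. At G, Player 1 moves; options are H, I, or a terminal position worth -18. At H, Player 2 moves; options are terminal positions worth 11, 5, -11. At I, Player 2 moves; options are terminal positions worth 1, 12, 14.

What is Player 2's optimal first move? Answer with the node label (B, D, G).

C (Player 2): min(-17, 4, 12) = -17
B (Player 1): max(-17, -11, 2) = 2
E (Player 2): min(10, -9, -13) = -13
F (Player 2): min(18, -4, -20) = -20
D (Player 1): max(-13, -20, 14) = 14
H (Player 2): min(11, 5, -11) = -11
I (Player 2): min(1, 12, 14) = 1
G (Player 1): max(-11, 1, -18) = 1
Root (Player 2): min(2, 14, 1) = 1
Player 2 picks the child with the lowest value: G (value 1).

G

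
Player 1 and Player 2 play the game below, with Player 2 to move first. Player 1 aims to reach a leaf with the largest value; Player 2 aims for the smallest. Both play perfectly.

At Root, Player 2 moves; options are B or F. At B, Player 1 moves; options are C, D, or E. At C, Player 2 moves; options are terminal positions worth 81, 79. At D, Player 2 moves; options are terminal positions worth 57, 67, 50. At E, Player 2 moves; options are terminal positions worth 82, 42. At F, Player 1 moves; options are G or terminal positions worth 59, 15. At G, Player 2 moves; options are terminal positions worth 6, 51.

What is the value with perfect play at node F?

59

G: min(6, 51) = 6
F: max(6, 59, 15) = 59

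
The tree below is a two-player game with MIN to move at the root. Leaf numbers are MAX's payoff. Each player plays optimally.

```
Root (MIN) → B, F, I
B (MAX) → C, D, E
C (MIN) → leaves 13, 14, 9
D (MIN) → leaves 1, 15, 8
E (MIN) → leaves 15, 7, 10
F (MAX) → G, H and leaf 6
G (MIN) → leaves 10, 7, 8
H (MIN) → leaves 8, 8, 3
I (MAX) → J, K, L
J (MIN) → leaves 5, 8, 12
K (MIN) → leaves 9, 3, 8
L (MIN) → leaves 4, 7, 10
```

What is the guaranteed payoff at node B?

9

C: min(13, 14, 9) = 9
D: min(1, 15, 8) = 1
E: min(15, 7, 10) = 7
B: max(9, 1, 7) = 9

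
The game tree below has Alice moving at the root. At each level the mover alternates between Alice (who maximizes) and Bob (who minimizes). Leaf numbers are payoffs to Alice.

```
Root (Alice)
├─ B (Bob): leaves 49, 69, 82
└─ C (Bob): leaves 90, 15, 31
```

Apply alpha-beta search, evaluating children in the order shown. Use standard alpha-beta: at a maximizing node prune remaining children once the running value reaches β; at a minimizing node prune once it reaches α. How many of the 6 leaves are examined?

B [α=-∞,β=+∞]: v=49
C [α=49,β=+∞]: v=15 after child 2 ≤ α → α-cutoff, skip 1
Root [α=-∞,β=+∞]: v=49
Leaves evaluated: 5 of 6.

5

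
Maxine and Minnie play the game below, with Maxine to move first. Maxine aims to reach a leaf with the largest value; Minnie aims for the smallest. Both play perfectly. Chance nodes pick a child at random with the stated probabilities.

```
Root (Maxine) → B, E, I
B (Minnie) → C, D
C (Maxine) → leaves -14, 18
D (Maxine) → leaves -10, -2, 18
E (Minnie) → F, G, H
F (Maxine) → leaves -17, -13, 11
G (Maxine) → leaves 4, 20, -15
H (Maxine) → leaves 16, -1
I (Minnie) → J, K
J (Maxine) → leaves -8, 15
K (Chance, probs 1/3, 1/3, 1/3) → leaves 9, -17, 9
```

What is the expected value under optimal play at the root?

C (Maxine): max(-14, 18) = 18
D (Maxine): max(-10, -2, 18) = 18
B (Minnie): min(18, 18) = 18
F (Maxine): max(-17, -13, 11) = 11
G (Maxine): max(4, 20, -15) = 20
H (Maxine): max(16, -1) = 16
E (Minnie): min(11, 20, 16) = 11
J (Maxine): max(-8, 15) = 15
K (Chance): 1/3·9 + 1/3·-17 + 1/3·9 = 0.33
I (Minnie): min(15, 0.33) = 0.33
Root (Maxine): max(18, 11, 0.33) = 18

18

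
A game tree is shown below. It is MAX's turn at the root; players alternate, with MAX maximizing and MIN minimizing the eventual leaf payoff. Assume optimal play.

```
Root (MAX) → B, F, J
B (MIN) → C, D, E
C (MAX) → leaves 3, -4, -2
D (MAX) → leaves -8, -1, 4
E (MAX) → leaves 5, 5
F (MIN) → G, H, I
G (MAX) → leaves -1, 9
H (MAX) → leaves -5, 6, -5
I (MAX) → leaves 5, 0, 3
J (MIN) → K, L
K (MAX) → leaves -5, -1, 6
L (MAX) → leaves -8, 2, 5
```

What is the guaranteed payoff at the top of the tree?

5

C (MAX): max(3, -4, -2) = 3
D (MAX): max(-8, -1, 4) = 4
E (MAX): max(5, 5) = 5
B (MIN): min(3, 4, 5) = 3
G (MAX): max(-1, 9) = 9
H (MAX): max(-5, 6, -5) = 6
I (MAX): max(5, 0, 3) = 5
F (MIN): min(9, 6, 5) = 5
K (MAX): max(-5, -1, 6) = 6
L (MAX): max(-8, 2, 5) = 5
J (MIN): min(6, 5) = 5
Root (MAX): max(3, 5, 5) = 5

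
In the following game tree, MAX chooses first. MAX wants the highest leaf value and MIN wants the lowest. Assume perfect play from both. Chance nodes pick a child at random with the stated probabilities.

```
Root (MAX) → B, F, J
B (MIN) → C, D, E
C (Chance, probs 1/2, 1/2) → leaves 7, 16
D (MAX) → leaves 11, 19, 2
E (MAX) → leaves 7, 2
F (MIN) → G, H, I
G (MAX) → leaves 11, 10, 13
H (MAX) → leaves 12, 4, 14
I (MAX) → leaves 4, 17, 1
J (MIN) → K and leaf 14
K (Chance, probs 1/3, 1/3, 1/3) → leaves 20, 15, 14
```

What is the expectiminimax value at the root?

C (Chance): 1/2·7 + 1/2·16 = 11.5
D (MAX): max(11, 19, 2) = 19
E (MAX): max(7, 2) = 7
B (MIN): min(11.5, 19, 7) = 7
G (MAX): max(11, 10, 13) = 13
H (MAX): max(12, 4, 14) = 14
I (MAX): max(4, 17, 1) = 17
F (MIN): min(13, 14, 17) = 13
K (Chance): 1/3·20 + 1/3·15 + 1/3·14 = 16.33
J (MIN): min(16.33, 14) = 14
Root (MAX): max(7, 13, 14) = 14

14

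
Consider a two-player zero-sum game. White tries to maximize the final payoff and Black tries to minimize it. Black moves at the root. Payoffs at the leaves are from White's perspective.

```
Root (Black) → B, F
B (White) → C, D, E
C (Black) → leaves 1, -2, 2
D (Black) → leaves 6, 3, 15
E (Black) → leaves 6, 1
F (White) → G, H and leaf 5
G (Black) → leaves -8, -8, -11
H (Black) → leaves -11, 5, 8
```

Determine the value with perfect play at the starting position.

3

C (Black): min(1, -2, 2) = -2
D (Black): min(6, 3, 15) = 3
E (Black): min(6, 1) = 1
B (White): max(-2, 3, 1) = 3
G (Black): min(-8, -8, -11) = -11
H (Black): min(-11, 5, 8) = -11
F (White): max(-11, -11, 5) = 5
Root (Black): min(3, 5) = 3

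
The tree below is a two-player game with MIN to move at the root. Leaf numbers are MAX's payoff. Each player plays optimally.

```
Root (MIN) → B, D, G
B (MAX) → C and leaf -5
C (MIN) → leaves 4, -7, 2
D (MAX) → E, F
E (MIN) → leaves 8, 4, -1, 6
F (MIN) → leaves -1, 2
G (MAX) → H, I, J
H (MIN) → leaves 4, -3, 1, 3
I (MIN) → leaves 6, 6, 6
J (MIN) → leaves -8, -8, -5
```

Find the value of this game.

C (MIN): min(4, -7, 2) = -7
B (MAX): max(-7, -5) = -5
E (MIN): min(8, 4, -1, 6) = -1
F (MIN): min(-1, 2) = -1
D (MAX): max(-1, -1) = -1
H (MIN): min(4, -3, 1, 3) = -3
I (MIN): min(6, 6, 6) = 6
J (MIN): min(-8, -8, -5) = -8
G (MAX): max(-3, 6, -8) = 6
Root (MIN): min(-5, -1, 6) = -5

-5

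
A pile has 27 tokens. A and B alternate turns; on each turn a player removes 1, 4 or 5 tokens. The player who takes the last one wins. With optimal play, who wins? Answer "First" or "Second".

First

Compute winning (W) and losing (L) positions by backward induction:
i:   0  1  2  3  4  5  6  7  8  9 10 11 12 13 14 15 16 17 18 19 20 21 22 23 24 25 26 27
     L  W  L  W  W  W  W  W  L  W  L  W  W  W  W  W  L  W  L  W  W  W  W  W  L  W  L  W
Position 27 is W, so the first player wins.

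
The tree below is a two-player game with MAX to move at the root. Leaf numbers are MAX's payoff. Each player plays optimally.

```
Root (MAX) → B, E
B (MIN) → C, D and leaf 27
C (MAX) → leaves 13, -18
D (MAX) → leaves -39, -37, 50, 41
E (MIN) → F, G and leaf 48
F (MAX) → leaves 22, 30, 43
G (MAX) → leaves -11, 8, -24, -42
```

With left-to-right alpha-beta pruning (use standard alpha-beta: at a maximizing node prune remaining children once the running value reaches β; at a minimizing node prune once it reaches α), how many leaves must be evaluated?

C [α=-∞,β=+∞]: v=13
D [α=-∞,β=13]: v=50 after child 3 ≥ β → β-cutoff, skip 1
B [α=-∞,β=+∞]: v=13
F [α=13,β=+∞]: v=43
G [α=13,β=43]: v=8
E [α=13,β=+∞]: v=8 after child 2 ≤ α → α-cutoff, skip 1
Root [α=-∞,β=+∞]: v=13
Leaves evaluated: 13 of 15.

13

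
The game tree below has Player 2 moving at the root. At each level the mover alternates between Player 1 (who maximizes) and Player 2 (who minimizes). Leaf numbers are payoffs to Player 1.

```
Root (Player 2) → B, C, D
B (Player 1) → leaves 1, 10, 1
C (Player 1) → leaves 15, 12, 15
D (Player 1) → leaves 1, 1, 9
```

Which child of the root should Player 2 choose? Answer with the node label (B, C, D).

D

B (Player 1): max(1, 10, 1) = 10
C (Player 1): max(15, 12, 15) = 15
D (Player 1): max(1, 1, 9) = 9
Root (Player 2): min(10, 15, 9) = 9
Player 2 picks the child with the lowest value: D (value 9).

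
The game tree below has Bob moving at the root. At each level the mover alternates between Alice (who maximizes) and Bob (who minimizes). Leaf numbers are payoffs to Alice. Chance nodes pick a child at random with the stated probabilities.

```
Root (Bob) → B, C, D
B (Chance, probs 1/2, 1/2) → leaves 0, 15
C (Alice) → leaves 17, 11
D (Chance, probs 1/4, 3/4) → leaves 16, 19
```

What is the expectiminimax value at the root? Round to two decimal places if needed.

B (Chance): 1/2·0 + 1/2·15 = 7.5
C (Alice): max(17, 11) = 17
D (Chance): 1/4·16 + 3/4·19 = 18.25
Root (Bob): min(7.5, 17, 18.25) = 7.5

7.5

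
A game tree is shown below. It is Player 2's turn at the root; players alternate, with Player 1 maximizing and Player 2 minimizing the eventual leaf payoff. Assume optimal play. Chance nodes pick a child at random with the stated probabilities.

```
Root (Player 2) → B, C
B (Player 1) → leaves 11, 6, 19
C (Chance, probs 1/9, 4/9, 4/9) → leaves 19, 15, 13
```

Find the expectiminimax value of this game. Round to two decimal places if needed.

14.56

B (Player 1): max(11, 6, 19) = 19
C (Chance): 1/9·19 + 4/9·15 + 4/9·13 = 14.56
Root (Player 2): min(19, 14.56) = 14.56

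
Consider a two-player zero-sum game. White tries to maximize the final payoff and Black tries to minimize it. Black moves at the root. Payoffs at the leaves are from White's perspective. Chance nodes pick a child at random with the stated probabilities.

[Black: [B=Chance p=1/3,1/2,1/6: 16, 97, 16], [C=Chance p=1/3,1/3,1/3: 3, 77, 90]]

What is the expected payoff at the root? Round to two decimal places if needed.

B (Chance): 1/3·16 + 1/2·97 + 1/6·16 = 56.5
C (Chance): 1/3·3 + 1/3·77 + 1/3·90 = 56.67
Root (Black): min(56.5, 56.67) = 56.5

56.5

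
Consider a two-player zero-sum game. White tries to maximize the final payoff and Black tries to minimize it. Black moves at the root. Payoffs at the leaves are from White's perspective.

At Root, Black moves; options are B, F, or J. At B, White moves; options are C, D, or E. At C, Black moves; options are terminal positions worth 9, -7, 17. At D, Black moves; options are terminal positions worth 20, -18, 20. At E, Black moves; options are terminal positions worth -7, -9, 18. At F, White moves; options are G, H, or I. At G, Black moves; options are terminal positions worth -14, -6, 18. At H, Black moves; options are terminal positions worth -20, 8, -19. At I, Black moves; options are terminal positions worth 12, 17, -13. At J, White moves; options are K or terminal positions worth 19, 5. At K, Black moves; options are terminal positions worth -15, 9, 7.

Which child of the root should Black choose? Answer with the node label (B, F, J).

C (Black): min(9, -7, 17) = -7
D (Black): min(20, -18, 20) = -18
E (Black): min(-7, -9, 18) = -9
B (White): max(-7, -18, -9) = -7
G (Black): min(-14, -6, 18) = -14
H (Black): min(-20, 8, -19) = -20
I (Black): min(12, 17, -13) = -13
F (White): max(-14, -20, -13) = -13
K (Black): min(-15, 9, 7) = -15
J (White): max(-15, 19, 5) = 19
Root (Black): min(-7, -13, 19) = -13
Black picks the child with the lowest value: F (value -13).

F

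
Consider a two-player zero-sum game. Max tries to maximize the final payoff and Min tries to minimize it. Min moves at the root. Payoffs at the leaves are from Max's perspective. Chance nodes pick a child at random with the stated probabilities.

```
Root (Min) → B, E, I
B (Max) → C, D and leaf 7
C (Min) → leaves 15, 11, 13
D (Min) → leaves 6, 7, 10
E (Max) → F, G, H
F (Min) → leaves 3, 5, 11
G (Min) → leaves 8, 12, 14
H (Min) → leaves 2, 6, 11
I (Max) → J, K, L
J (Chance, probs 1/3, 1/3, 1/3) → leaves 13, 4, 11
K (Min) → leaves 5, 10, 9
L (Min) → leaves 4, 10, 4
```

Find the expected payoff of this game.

8

C (Min): min(15, 11, 13) = 11
D (Min): min(6, 7, 10) = 6
B (Max): max(11, 6, 7) = 11
F (Min): min(3, 5, 11) = 3
G (Min): min(8, 12, 14) = 8
H (Min): min(2, 6, 11) = 2
E (Max): max(3, 8, 2) = 8
J (Chance): 1/3·13 + 1/3·4 + 1/3·11 = 9.33
K (Min): min(5, 10, 9) = 5
L (Min): min(4, 10, 4) = 4
I (Max): max(9.33, 5, 4) = 9.33
Root (Min): min(11, 8, 9.33) = 8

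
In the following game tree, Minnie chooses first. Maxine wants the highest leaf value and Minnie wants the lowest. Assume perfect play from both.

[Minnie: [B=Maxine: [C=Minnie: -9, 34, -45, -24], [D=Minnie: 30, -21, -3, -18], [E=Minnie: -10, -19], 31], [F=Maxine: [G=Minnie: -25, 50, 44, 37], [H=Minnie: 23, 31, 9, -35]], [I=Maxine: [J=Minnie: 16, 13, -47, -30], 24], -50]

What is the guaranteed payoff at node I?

J: min(16, 13, -47, -30) = -47
I: max(-47, 24) = 24

24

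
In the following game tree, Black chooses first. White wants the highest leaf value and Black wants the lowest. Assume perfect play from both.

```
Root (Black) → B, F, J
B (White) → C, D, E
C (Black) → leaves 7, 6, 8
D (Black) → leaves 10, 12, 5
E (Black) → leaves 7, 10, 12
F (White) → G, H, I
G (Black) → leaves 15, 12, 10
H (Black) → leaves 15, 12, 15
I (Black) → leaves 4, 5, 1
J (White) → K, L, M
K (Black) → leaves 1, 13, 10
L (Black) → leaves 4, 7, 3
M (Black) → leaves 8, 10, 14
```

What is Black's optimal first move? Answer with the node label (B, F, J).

C (Black): min(7, 6, 8) = 6
D (Black): min(10, 12, 5) = 5
E (Black): min(7, 10, 12) = 7
B (White): max(6, 5, 7) = 7
G (Black): min(15, 12, 10) = 10
H (Black): min(15, 12, 15) = 12
I (Black): min(4, 5, 1) = 1
F (White): max(10, 12, 1) = 12
K (Black): min(1, 13, 10) = 1
L (Black): min(4, 7, 3) = 3
M (Black): min(8, 10, 14) = 8
J (White): max(1, 3, 8) = 8
Root (Black): min(7, 12, 8) = 7
Black picks the child with the lowest value: B (value 7).

B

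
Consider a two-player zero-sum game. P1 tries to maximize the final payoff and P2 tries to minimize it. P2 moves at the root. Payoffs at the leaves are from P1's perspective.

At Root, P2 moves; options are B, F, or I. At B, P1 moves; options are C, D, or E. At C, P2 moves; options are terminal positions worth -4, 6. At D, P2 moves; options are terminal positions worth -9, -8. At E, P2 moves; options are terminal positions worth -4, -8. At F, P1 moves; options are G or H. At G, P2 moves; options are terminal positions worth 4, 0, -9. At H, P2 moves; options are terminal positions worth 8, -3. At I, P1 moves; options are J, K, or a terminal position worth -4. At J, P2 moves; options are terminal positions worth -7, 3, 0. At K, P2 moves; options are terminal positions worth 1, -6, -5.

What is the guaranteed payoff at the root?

C (P2): min(-4, 6) = -4
D (P2): min(-9, -8) = -9
E (P2): min(-4, -8) = -8
B (P1): max(-4, -9, -8) = -4
G (P2): min(4, 0, -9) = -9
H (P2): min(8, -3) = -3
F (P1): max(-9, -3) = -3
J (P2): min(-7, 3, 0) = -7
K (P2): min(1, -6, -5) = -6
I (P1): max(-7, -6, -4) = -4
Root (P2): min(-4, -3, -4) = -4

-4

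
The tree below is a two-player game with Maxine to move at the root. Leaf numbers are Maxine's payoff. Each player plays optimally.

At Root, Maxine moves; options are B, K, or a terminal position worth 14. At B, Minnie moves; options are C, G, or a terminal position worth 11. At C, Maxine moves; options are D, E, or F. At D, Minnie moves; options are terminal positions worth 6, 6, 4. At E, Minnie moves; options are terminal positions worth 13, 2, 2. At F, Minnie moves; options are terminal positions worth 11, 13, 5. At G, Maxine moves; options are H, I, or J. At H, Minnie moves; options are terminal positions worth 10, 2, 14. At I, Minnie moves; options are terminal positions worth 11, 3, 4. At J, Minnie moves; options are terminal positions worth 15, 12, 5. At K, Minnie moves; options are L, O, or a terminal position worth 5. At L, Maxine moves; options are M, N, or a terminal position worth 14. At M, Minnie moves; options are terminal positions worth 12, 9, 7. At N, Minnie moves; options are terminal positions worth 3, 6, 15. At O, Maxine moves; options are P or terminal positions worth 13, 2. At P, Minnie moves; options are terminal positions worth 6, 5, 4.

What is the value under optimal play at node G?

H: min(10, 2, 14) = 2
I: min(11, 3, 4) = 3
J: min(15, 12, 5) = 5
G: max(2, 3, 5) = 5

5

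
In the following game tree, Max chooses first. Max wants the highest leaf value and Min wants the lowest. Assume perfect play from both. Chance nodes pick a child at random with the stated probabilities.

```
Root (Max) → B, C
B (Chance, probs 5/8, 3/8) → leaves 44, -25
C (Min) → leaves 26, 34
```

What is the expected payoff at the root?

26

B (Chance): 5/8·44 + 3/8·-25 = 18.12
C (Min): min(26, 34) = 26
Root (Max): max(18.12, 26) = 26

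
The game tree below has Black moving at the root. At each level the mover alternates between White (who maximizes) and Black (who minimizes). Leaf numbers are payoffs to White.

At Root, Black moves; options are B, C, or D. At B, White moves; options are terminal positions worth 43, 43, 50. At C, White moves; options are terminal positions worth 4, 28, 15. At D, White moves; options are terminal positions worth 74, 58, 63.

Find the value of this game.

28

B (White): max(43, 43, 50) = 50
C (White): max(4, 28, 15) = 28
D (White): max(74, 58, 63) = 74
Root (Black): min(50, 28, 74) = 28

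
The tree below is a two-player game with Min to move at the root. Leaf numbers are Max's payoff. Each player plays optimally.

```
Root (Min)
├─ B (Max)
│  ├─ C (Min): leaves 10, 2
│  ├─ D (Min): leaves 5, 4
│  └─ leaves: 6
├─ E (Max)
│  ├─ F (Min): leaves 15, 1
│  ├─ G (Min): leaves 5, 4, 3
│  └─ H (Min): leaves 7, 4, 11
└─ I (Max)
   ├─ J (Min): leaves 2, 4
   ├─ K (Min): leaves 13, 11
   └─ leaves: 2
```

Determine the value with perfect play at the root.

4

C (Min): min(10, 2) = 2
D (Min): min(5, 4) = 4
B (Max): max(2, 4, 6) = 6
F (Min): min(15, 1) = 1
G (Min): min(5, 4, 3) = 3
H (Min): min(7, 4, 11) = 4
E (Max): max(1, 3, 4) = 4
J (Min): min(2, 4) = 2
K (Min): min(13, 11) = 11
I (Max): max(2, 11, 2) = 11
Root (Min): min(6, 4, 11) = 4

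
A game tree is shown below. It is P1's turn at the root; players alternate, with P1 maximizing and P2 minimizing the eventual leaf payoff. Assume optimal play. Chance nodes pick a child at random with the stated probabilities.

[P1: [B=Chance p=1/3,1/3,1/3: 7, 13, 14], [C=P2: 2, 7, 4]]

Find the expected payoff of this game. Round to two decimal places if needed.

B (Chance): 1/3·7 + 1/3·13 + 1/3·14 = 11.33
C (P2): min(2, 7, 4) = 2
Root (P1): max(11.33, 2) = 11.33

11.33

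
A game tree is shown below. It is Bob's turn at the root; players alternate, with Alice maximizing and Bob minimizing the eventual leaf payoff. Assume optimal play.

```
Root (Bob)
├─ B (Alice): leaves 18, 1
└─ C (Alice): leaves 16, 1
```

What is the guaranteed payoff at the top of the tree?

B (Alice): max(18, 1) = 18
C (Alice): max(16, 1) = 16
Root (Bob): min(18, 16) = 16

16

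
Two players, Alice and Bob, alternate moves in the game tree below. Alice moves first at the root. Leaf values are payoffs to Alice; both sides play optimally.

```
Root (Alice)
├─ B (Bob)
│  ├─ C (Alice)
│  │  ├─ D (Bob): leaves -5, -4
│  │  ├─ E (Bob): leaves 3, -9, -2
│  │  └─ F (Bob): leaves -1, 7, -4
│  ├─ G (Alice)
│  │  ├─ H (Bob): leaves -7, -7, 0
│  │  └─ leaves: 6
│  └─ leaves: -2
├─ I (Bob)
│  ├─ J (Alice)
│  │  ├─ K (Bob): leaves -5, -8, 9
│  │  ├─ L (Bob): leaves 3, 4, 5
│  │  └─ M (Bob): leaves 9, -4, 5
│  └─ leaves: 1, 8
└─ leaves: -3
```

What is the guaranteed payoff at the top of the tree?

1

D (Bob): min(-5, -4) = -5
E (Bob): min(3, -9, -2) = -9
F (Bob): min(-1, 7, -4) = -4
C (Alice): max(-5, -9, -4) = -4
H (Bob): min(-7, -7, 0) = -7
G (Alice): max(-7, 6) = 6
B (Bob): min(-4, 6, -2) = -4
K (Bob): min(-5, -8, 9) = -8
L (Bob): min(3, 4, 5) = 3
M (Bob): min(9, -4, 5) = -4
J (Alice): max(-8, 3, -4) = 3
I (Bob): min(3, 1, 8) = 1
Root (Alice): max(-4, 1, -3) = 1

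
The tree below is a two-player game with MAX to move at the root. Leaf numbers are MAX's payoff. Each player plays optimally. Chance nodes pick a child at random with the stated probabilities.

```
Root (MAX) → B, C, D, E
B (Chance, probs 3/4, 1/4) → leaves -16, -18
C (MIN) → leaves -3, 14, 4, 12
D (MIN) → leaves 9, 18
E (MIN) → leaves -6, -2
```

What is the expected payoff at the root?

B (Chance): 3/4·-16 + 1/4·-18 = -16.5
C (MIN): min(-3, 14, 4, 12) = -3
D (MIN): min(9, 18) = 9
E (MIN): min(-6, -2) = -6
Root (MAX): max(-16.5, -3, 9, -6) = 9

9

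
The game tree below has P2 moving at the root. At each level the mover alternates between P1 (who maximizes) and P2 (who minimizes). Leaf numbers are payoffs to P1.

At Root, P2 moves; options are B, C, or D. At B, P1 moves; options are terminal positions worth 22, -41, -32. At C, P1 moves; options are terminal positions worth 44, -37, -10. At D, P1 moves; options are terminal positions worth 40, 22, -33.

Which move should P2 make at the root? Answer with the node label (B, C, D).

B

B (P1): max(22, -41, -32) = 22
C (P1): max(44, -37, -10) = 44
D (P1): max(40, 22, -33) = 40
Root (P2): min(22, 44, 40) = 22
P2 picks the child with the lowest value: B (value 22).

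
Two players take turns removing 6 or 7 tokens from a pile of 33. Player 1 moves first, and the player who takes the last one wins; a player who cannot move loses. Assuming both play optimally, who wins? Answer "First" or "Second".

W/L table (W = player to move can force a win):
i:   0  1  2  3  4  5  6  7  8  9 10 11 12 13 14 15 16 17 18 19 20 21 22 23 24 25 26 27 28 29 30 31 32 33
     L  L  L  L  L  L  W  W  W  W  W  W  W  L  L  L  L  L  L  W  W  W  W  W  W  W  L  L  L  L  L  L  W  W
Position 33 is W, so the first player wins.

First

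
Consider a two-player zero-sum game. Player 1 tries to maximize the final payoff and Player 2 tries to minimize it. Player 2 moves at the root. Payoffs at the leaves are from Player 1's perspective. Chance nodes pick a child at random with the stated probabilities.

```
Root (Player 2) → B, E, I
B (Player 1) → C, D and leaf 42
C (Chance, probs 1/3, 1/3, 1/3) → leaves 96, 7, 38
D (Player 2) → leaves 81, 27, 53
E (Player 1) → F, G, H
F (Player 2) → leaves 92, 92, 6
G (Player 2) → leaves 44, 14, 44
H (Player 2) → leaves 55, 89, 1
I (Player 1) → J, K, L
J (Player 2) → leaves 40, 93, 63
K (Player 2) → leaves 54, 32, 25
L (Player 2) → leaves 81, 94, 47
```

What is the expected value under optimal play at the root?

C (Chance): 1/3·96 + 1/3·7 + 1/3·38 = 47
D (Player 2): min(81, 27, 53) = 27
B (Player 1): max(47, 27, 42) = 47
F (Player 2): min(92, 92, 6) = 6
G (Player 2): min(44, 14, 44) = 14
H (Player 2): min(55, 89, 1) = 1
E (Player 1): max(6, 14, 1) = 14
J (Player 2): min(40, 93, 63) = 40
K (Player 2): min(54, 32, 25) = 25
L (Player 2): min(81, 94, 47) = 47
I (Player 1): max(40, 25, 47) = 47
Root (Player 2): min(47, 14, 47) = 14

14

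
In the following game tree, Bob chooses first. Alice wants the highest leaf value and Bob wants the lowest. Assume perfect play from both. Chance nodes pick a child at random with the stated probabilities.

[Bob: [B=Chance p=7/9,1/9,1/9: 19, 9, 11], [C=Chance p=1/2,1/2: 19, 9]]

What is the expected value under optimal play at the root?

14

B (Chance): 7/9·19 + 1/9·9 + 1/9·11 = 17
C (Chance): 1/2·19 + 1/2·9 = 14
Root (Bob): min(17, 14) = 14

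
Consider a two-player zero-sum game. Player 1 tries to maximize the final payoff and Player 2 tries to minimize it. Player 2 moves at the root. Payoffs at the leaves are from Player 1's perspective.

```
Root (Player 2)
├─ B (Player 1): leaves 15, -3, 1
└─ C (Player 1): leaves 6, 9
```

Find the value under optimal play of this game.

9

B (Player 1): max(15, -3, 1) = 15
C (Player 1): max(6, 9) = 9
Root (Player 2): min(15, 9) = 9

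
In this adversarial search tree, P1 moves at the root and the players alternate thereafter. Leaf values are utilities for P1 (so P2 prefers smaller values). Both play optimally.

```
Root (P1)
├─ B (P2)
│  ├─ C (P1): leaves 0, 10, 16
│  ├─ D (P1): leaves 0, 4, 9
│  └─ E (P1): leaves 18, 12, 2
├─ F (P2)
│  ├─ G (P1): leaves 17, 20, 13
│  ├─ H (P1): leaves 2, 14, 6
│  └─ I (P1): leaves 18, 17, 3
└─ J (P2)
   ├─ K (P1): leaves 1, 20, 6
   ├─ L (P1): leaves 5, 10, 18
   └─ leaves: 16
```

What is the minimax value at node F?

14

G: max(17, 20, 13) = 20
H: max(2, 14, 6) = 14
I: max(18, 17, 3) = 18
F: min(20, 14, 18) = 14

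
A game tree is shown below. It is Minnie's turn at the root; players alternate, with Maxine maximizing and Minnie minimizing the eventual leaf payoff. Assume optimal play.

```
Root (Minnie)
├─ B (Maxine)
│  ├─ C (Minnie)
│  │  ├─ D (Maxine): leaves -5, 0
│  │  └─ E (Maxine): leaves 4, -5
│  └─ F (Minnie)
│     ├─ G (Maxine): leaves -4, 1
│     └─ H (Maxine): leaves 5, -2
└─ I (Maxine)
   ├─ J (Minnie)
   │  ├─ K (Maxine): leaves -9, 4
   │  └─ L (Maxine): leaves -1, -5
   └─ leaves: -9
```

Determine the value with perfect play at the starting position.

-1

D (Maxine): max(-5, 0) = 0
E (Maxine): max(4, -5) = 4
C (Minnie): min(0, 4) = 0
G (Maxine): max(-4, 1) = 1
H (Maxine): max(5, -2) = 5
F (Minnie): min(1, 5) = 1
B (Maxine): max(0, 1) = 1
K (Maxine): max(-9, 4) = 4
L (Maxine): max(-1, -5) = -1
J (Minnie): min(4, -1) = -1
I (Maxine): max(-1, -9) = -1
Root (Minnie): min(1, -1) = -1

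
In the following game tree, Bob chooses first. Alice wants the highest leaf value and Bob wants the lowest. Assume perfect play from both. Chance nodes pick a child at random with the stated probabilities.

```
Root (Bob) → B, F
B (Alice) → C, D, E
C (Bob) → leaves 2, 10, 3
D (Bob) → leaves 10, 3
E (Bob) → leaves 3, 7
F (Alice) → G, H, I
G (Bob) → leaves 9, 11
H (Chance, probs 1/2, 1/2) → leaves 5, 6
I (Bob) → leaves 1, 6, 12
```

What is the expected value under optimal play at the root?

C (Bob): min(2, 10, 3) = 2
D (Bob): min(10, 3) = 3
E (Bob): min(3, 7) = 3
B (Alice): max(2, 3, 3) = 3
G (Bob): min(9, 11) = 9
H (Chance): 1/2·5 + 1/2·6 = 5.5
I (Bob): min(1, 6, 12) = 1
F (Alice): max(9, 5.5, 1) = 9
Root (Bob): min(3, 9) = 3

3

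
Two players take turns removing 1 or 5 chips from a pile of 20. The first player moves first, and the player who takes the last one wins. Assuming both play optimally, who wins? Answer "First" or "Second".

Mark each pile size as W (mover wins) or L (mover loses):
i:   0  1  2  3  4  5  6  7  8  9 10 11 12 13 14 15 16 17 18 19 20
     L  W  L  W  L  W  L  W  L  W  L  W  L  W  L  W  L  W  L  W  L
Position 20 is L, so the second player wins.

Second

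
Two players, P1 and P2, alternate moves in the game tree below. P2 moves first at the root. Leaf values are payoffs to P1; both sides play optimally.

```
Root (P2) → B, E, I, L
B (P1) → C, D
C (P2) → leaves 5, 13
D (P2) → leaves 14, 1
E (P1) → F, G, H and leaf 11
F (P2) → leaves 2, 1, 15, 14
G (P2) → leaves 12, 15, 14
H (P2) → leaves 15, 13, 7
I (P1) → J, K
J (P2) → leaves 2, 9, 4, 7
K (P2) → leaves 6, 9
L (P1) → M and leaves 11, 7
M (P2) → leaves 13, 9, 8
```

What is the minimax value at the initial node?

5

C (P2): min(5, 13) = 5
D (P2): min(14, 1) = 1
B (P1): max(5, 1) = 5
F (P2): min(2, 1, 15, 14) = 1
G (P2): min(12, 15, 14) = 12
H (P2): min(15, 13, 7) = 7
E (P1): max(1, 12, 7, 11) = 12
J (P2): min(2, 9, 4, 7) = 2
K (P2): min(6, 9) = 6
I (P1): max(2, 6) = 6
M (P2): min(13, 9, 8) = 8
L (P1): max(8, 11, 7) = 11
Root (P2): min(5, 12, 6, 11) = 5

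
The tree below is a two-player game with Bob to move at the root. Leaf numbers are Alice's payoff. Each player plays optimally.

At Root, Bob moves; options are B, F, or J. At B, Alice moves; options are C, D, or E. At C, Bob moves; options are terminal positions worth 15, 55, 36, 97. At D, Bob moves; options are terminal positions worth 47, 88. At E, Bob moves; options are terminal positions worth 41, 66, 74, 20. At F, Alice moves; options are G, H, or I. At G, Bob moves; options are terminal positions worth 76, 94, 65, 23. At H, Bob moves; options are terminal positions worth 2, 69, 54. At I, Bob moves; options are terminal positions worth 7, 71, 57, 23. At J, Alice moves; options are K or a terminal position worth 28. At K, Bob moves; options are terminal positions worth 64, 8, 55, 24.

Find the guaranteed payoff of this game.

23

C (Bob): min(15, 55, 36, 97) = 15
D (Bob): min(47, 88) = 47
E (Bob): min(41, 66, 74, 20) = 20
B (Alice): max(15, 47, 20) = 47
G (Bob): min(76, 94, 65, 23) = 23
H (Bob): min(2, 69, 54) = 2
I (Bob): min(7, 71, 57, 23) = 7
F (Alice): max(23, 2, 7) = 23
K (Bob): min(64, 8, 55, 24) = 8
J (Alice): max(8, 28) = 28
Root (Bob): min(47, 23, 28) = 23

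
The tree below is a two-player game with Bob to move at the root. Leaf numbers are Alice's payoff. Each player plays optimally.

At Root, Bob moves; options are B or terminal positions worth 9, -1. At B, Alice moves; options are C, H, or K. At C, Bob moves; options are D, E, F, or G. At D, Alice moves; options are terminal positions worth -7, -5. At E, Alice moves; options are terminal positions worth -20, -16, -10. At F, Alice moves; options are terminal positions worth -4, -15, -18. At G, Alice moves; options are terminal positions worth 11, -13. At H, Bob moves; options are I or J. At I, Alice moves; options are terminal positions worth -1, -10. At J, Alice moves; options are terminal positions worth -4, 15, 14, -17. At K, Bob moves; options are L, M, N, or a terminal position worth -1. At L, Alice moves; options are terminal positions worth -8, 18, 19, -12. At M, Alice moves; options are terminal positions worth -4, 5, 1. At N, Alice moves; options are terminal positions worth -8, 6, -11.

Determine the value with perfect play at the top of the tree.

-1

D (Alice): max(-7, -5) = -5
E (Alice): max(-20, -16, -10) = -10
F (Alice): max(-4, -15, -18) = -4
G (Alice): max(11, -13) = 11
C (Bob): min(-5, -10, -4, 11) = -10
I (Alice): max(-1, -10) = -1
J (Alice): max(-4, 15, 14, -17) = 15
H (Bob): min(-1, 15) = -1
L (Alice): max(-8, 18, 19, -12) = 19
M (Alice): max(-4, 5, 1) = 5
N (Alice): max(-8, 6, -11) = 6
K (Bob): min(19, 5, 6, -1) = -1
B (Alice): max(-10, -1, -1) = -1
Root (Bob): min(-1, 9, -1) = -1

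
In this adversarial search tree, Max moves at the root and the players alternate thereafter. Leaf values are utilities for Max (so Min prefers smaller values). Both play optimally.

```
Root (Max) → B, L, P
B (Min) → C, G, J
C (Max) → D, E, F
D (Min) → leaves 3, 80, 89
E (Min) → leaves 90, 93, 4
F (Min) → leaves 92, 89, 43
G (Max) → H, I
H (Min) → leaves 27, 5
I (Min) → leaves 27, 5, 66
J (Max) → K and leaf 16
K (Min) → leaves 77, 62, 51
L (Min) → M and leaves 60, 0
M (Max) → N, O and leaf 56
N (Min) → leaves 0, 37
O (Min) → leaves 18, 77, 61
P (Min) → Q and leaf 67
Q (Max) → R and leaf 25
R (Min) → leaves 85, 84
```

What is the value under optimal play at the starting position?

67

D (Min): min(3, 80, 89) = 3
E (Min): min(90, 93, 4) = 4
F (Min): min(92, 89, 43) = 43
C (Max): max(3, 4, 43) = 43
H (Min): min(27, 5) = 5
I (Min): min(27, 5, 66) = 5
G (Max): max(5, 5) = 5
K (Min): min(77, 62, 51) = 51
J (Max): max(51, 16) = 51
B (Min): min(43, 5, 51) = 5
N (Min): min(0, 37) = 0
O (Min): min(18, 77, 61) = 18
M (Max): max(0, 18, 56) = 56
L (Min): min(56, 60, 0) = 0
R (Min): min(85, 84) = 84
Q (Max): max(84, 25) = 84
P (Min): min(84, 67) = 67
Root (Max): max(5, 0, 67) = 67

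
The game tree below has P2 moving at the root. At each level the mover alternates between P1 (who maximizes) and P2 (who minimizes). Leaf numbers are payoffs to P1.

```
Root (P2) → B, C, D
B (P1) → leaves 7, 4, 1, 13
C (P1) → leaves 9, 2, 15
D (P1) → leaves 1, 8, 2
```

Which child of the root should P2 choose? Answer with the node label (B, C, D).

D

B (P1): max(7, 4, 1, 13) = 13
C (P1): max(9, 2, 15) = 15
D (P1): max(1, 8, 2) = 8
Root (P2): min(13, 15, 8) = 8
P2 picks the child with the lowest value: D (value 8).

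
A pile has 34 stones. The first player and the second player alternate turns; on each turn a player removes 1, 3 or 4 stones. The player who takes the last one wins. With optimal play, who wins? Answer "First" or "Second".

Positions where the player to move wins (W) vs loses (L):
i:   0  1  2  3  4  5  6  7  8  9 10 11 12 13 14 15 16 17 18 19 20 21 22 23 24 25 26 27 28 29 30 31 32 33 34
     L  W  L  W  W  W  W  L  W  L  W  W  W  W  L  W  L  W  W  W  W  L  W  L  W  W  W  W  L  W  L  W  W  W  W
Position 34 is W, so the first player wins.

First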